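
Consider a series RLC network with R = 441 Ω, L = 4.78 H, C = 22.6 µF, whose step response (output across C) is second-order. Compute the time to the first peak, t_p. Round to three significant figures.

For a series RLC circuit (capacitor voltage as output), ω_n = 1/√(LC) = 1/√(4.78 H · 22.6 µF) = 96.2 rad/s.
ζ = (R/2)·√(C/L) = (441/2)·√(22.6 µF/4.78 H) = 0.479.
The damped frequency ω_d = ω_n√(1−ζ²) = 84.4 rad/s. t_p = π/ω_d = 0.0372 s.

t_p ≈ 0.0372 s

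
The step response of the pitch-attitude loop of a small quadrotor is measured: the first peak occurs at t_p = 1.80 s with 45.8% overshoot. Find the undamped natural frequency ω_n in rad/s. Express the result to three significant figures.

The overshoot fixes ζ = −ln(OS)/√(π²+ln²(OS)) = 0.241.
From t_p = π/ω_d, ω_d = π/1.80 = 1.75 rad/s, so ω_n = ω_d/√(1−ζ²) = 1.80 rad/s.

ω_n ≈ 1.80 rad/s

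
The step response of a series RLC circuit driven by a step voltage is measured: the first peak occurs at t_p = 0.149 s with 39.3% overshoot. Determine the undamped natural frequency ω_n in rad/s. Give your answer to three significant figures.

ω_n ≈ 22.0 rad/s

ζ from %OS: ζ = |ln 0.393|/√(π²+ln²0.393) = 0.285.
From t_p = π/ω_d, ω_d = π/0.149 = 21.1 rad/s, so ω_n = ω_d/√(1−ζ²) = 22.0 rad/s.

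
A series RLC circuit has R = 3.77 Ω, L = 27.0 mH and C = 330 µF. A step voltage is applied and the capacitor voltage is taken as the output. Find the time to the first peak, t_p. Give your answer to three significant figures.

For a series RLC circuit (capacitor voltage as output), ω_n = 1/√(LC) = 1/√(27.0 mH · 330 µF) = 335 rad/s.
ζ = (R/2)·√(C/L) = (3.77/2)·√(330 µF/27.0 mH) = 0.208.
The damped frequency ω_d = ω_n√(1−ζ²) = 328 rad/s. t_p = π/ω_d = 0.00959 s.

t_p ≈ 0.00959 s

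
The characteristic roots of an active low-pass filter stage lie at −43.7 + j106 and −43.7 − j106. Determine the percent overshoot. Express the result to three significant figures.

With σ = 43.7, ω_d = 106: ω_n = √(σ²+ω_d²) = 115 rad/s, ζ = σ/ω_n = 0.381.
Overshoot: exp(−π·0.381/√(1−0.381²)) = 0.274, i.e. 27.4%.

%OS ≈ 27.4%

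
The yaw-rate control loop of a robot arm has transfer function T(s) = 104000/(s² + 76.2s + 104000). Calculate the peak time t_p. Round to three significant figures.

ω_n = √104000 = 322 rad/s; ζ = 76.2/(2·322) = 0.118.
The damped frequency ω_d = ω_n√(1−ζ²) = 320 rad/s. Then t_p = π/ω_d = 0.00981 s.

t_p ≈ 0.00981 s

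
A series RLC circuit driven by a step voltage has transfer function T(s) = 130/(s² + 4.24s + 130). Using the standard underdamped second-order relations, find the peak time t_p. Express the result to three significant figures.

Matching coefficients with s² + 2ζω_n s + ω_n² gives ω_n² = 130 ⇒ ω_n = 11.4 rad/s, and ζ = 4.24/(2ω_n) = 0.186.
The damped frequency ω_d = ω_n√(1−ζ²) = 11.2 rad/s. Then t_p = π/ω_d = 0.280 s.

t_p ≈ 0.280 s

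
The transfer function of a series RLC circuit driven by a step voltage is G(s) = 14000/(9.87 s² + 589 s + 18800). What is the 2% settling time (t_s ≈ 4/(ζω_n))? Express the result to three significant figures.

t_s ≈ 0.134 s

Dividing through by 9.87: denominator becomes s² + 59.68 s + 1905.
So ω_n = √1905 = 43.6 rad/s and ζ = 59.68/(2·43.6) = 0.684.
t_s ≈ 4/(ζω_n) = 0.134 s.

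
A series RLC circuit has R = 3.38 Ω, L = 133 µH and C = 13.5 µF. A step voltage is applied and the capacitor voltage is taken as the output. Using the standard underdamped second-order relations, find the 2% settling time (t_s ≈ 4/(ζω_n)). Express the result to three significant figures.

For a series RLC circuit (capacitor voltage as output), ω_n = 1/√(LC) = 1/√(133 µH · 13.5 µF) = 23600 rad/s.
ζ = (R/2)·√(C/L) = (3.38/2)·√(13.5 µF/133 µH) = 0.538.
t_s ≈ 4/(ζω_n) = 0.000315 s.

t_s ≈ 0.000315 s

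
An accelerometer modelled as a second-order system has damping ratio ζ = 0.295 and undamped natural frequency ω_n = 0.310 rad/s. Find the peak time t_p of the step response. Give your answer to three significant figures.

t_p ≈ 10.6 s

The damped frequency is ω_d = ω_n√(1−ζ²) = 0.310·√(1−0.0870) = 0.296 rad/s.
Peak time t_p = π/ω_d = π/0.296 = 10.6 s.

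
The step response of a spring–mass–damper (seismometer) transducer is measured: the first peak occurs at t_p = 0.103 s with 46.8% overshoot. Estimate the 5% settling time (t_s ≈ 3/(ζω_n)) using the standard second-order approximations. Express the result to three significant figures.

From the overshoot, ζ = −ln(OS)/√(π²+ln²(OS)) = 0.235.
From t_p = π/ω_d, ω_d = π/0.103 = 30.5 rad/s, so ω_n = ω_d/√(1−ζ²) = 31.4 rad/s.
t_s ≈ 3/(ζω_n) = 3/(0.235·31.4) = 0.407 s.

t_s ≈ 0.407 s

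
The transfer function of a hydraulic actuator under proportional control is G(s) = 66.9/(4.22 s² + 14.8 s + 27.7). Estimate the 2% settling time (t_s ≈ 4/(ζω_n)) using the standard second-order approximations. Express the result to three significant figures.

t_s ≈ 2.28 s

Dividing through by 4.22: denominator becomes s² + 3.507 s + 6.564.
So ω_n = √6.564 = 2.56 rad/s and ζ = 3.507/(2·2.56) = 0.684.
t_s ≈ 4/(ζω_n) = 2.28 s.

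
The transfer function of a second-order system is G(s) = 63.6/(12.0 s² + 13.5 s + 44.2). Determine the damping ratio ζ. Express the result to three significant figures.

ζ ≈ 0.293

Dividing through by 12.0: denominator becomes s² + 1.125 s + 3.683.
So ω_n = √3.683 = 1.92 rad/s and ζ = 1.125/(2·1.92) = 0.293.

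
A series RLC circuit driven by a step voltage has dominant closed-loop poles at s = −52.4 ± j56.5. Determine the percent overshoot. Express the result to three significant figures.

With σ = 52.4, ω_d = 56.5: ω_n = √(σ²+ω_d²) = 77.1 rad/s, ζ = σ/ω_n = 0.680.
%OS = 100·exp(−πζ/√(1−ζ²)) = 5.43%.

%OS ≈ 5.43%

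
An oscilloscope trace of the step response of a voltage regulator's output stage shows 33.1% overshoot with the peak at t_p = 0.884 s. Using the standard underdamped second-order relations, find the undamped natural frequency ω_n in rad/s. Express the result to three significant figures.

ω_n ≈ 3.77 rad/s

ζ from %OS: ζ = |ln 0.331|/√(π²+ln²0.331) = 0.332.
From t_p = π/ω_d, ω_d = π/0.884 = 3.55 rad/s, so ω_n = ω_d/√(1−ζ²) = 3.77 rad/s.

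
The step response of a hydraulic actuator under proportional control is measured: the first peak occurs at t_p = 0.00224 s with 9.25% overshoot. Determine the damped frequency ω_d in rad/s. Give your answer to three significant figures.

ω_d ≈ 1400 rad/s

t_p = π/ω_d, so ω_d = π/0.00224 = 1400 rad/s.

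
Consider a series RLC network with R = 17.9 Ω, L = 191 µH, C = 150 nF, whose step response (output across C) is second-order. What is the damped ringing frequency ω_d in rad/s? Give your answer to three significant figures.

ω_d ≈ 181000 rad/s

For a series RLC circuit (capacitor voltage as output), ω_n = 1/√(LC) = 1/√(191 µH · 150 nF) = 187000 rad/s.
ζ = (R/2)·√(C/L) = (17.9/2)·√(150 nF/191 µH) = 0.251.
ω_d = 187000·√(1 − 0.251²) = 181000 rad/s.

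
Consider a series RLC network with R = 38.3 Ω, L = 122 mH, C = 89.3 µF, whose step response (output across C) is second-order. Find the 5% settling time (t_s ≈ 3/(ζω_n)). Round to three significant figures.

t_s ≈ 0.0191 s

For a series RLC circuit (capacitor voltage as output), ω_n = 1/√(LC) = 1/√(122 mH · 89.3 µF) = 303 rad/s.
ζ = (R/2)·√(C/L) = (38.3/2)·√(89.3 µF/122 mH) = 0.518.
t_s ≈ 3/(ζω_n) = 0.0191 s.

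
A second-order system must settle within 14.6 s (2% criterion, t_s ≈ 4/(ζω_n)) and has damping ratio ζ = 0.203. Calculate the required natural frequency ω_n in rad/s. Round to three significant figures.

ω_n ≈ 1.35 rad/s

Rearranging t_s ≈ 4/(ζω_n) gives ω_n = 4/(ζ·t_s) = 4/(0.203 × 14.6) = 1.35 rad/s.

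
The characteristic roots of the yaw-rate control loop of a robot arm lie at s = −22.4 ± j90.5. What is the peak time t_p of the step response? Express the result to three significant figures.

t_p = π/ω_d with ω_d = 90.5 (the imaginary part), so t_p = 0.0347 s.

t_p ≈ 0.0347 s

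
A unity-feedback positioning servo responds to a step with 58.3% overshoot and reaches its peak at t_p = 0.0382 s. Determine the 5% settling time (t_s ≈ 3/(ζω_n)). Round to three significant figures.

The overshoot fixes ζ = −ln(OS)/√(π²+ln²(OS)) = 0.169.
t_p = π/ω_d ⇒ ω_d = 82.2 rad/s; then ω_n = ω_d/√(1−ζ²) = 83.4 rad/s.
t_s ≈ 3/(ζω_n) = 3/(0.169·83.4) = 0.212 s.

t_s ≈ 0.212 s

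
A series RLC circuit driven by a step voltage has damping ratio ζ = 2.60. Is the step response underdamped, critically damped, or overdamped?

overdamped

Since ζ = 2.60 > 1, the system is overdamped.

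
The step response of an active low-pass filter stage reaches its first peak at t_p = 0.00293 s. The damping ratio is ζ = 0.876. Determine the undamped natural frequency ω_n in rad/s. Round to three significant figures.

ω_n ≈ 2220 rad/s

Peak time t_p = π/ω_d, so ω_d = π/t_p = π/0.00293 = 1070 rad/s.
ω_n = ω_d/√(1−ζ²) = 1070/√0.233 = 2220 rad/s.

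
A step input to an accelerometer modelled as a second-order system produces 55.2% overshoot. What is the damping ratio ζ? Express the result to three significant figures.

ζ ≈ 0.186

From %OS = 100·exp(−πζ/√(1−ζ²)), invert to get ζ = −ln(OS)/√(π² + ln²(OS)) with OS = 0.552.
−ln 0.552 = 0.5942, so ζ = 0.5942/√(π² + 0.3531) = 0.186.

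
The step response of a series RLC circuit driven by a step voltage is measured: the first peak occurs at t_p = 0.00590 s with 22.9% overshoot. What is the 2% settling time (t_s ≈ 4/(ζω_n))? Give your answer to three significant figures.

t_s ≈ 0.0160 s

ζ from %OS: ζ = |ln 0.229|/√(π²+ln²0.229) = 0.425.
t_p = π/ω_d ⇒ ω_d = 532 rad/s; then ω_n = ω_d/√(1−ζ²) = 588 rad/s.
t_s ≈ 4/(ζω_n) = 4/(0.425·588) = 0.0160 s.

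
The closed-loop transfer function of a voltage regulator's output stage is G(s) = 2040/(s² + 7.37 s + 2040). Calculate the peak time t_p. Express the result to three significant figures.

Comparing the denominator to s² + 2ζω_n s + ω_n²: ω_n = √2040 = 45.2 rad/s, and 2ζω_n = 7.37 so ζ = 7.37/(2·45.2) = 0.0816.
The damped frequency ω_d = ω_n√(1−ζ²) = 45.0 rad/s. Then t_p = π/ω_d = 0.0698 s.

t_p ≈ 0.0698 s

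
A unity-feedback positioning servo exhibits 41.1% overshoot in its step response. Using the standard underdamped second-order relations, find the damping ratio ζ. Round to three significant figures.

Inverting the overshoot relation: ζ = |ln 0.411|/√(π² + ln²0.411) = 0.272.

ζ ≈ 0.272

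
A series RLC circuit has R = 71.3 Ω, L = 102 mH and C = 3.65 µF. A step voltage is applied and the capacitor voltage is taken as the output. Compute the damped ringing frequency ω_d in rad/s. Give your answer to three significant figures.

For a series RLC circuit (capacitor voltage as output), ω_n = 1/√(LC) = 1/√(102 mH · 3.65 µF) = 1640 rad/s.
ζ = (R/2)·√(C/L) = (71.3/2)·√(3.65 µF/102 mH) = 0.213.
ω_d = 1640·√(1 − 0.213²) = 1600 rad/s.

ω_d ≈ 1600 rad/s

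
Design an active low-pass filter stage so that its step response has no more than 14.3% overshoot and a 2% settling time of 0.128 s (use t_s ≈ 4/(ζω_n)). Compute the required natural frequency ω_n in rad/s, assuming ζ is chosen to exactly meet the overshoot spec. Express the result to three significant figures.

ζ = −ln(OS)/√(π² + (ln OS)²). With OS = 0.143, ln OS = −1.945 and ζ = 1.945/3.695 = 0.526.
From t_s ≈ 4/(ζω_n): ω_n = 4/(ζ·t_s) = 4/(0.526·0.128) = 59.4 rad/s.

ω_n ≈ 59.4 rad/s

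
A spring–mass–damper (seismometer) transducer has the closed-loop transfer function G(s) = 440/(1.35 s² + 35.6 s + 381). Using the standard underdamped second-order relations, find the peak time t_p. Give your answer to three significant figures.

t_p ≈ 0.302 s

Dividing through by 1.35: denominator becomes s² + 26.37 s + 282.2.
So ω_n = √282.2 = 16.8 rad/s and ζ = 26.37/(2·16.8) = 0.785.
The damped frequency ω_d = ω_n√(1−ζ²) = 10.4 rad/s. t_p = π/ω_d = 0.302 s.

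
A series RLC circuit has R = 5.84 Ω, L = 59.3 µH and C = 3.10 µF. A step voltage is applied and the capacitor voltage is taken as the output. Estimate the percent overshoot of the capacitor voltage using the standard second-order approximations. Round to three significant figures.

%OS ≈ 5.98%

For a series RLC circuit (capacitor voltage as output), ω_n = 1/√(LC) = 1/√(59.3 µH · 3.10 µF) = 73800 rad/s.
ζ = (R/2)·√(C/L) = (5.84/2)·√(3.10 µF/59.3 µH) = 0.668.
%OS = 100·exp(−πζ/√(1−ζ²)) = 5.98%.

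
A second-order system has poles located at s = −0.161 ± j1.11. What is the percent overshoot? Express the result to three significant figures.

The poles are at −σ ± jω_d with σ = 0.161 and ω_d = 1.11, so ω_n = √(σ²+ω_d²) = 1.12 rad/s and ζ = σ/ω_n = 0.144.
%OS = 100·exp(−πζ/√(1−ζ²)) = 63.4%.

%OS ≈ 63.4%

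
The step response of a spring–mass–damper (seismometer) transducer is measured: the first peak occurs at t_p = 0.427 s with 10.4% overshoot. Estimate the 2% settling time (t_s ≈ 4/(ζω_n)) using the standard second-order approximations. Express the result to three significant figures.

t_s ≈ 0.755 s

ζ from %OS: ζ = |ln 0.104|/√(π²+ln²0.104) = 0.585.
From t_p = π/ω_d, ω_d = π/0.427 = 7.36 rad/s, so ω_n = ω_d/√(1−ζ²) = 9.07 rad/s.
t_s ≈ 4/(ζω_n) = 4/(0.585·9.07) = 0.755 s.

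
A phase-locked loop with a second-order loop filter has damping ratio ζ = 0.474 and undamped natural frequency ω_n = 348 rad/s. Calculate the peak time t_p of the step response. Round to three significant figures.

t_p ≈ 0.0103 s

The damped frequency is ω_d = ω_n√(1−ζ²) = 348·√(1−0.225) = 306 rad/s.
Peak time t_p = π/ω_d = π/306 = 0.0103 s.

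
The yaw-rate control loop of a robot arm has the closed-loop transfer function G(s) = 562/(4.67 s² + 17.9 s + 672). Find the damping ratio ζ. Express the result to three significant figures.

Dividing through by 4.67: denominator becomes s² + 3.833 s + 143.9.
So ω_n = √143.9 = 12.0 rad/s and ζ = 3.833/(2·12.0) = 0.160.

ζ ≈ 0.160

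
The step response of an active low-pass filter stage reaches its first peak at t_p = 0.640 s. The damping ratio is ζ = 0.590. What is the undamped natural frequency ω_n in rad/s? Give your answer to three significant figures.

ω_n ≈ 6.08 rad/s

Peak time t_p = π/ω_d, so ω_d = π/t_p = π/0.640 = 4.91 rad/s.
ω_n = ω_d/√(1−ζ²) = 4.91/√0.652 = 6.08 rad/s.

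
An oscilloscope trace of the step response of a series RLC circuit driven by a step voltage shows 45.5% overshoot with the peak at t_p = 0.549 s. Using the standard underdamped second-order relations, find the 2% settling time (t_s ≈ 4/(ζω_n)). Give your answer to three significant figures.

t_s ≈ 2.79 s

The overshoot fixes ζ = −ln(OS)/√(π²+ln²(OS)) = 0.243.
From t_p = π/ω_d, ω_d = π/0.549 = 5.72 rad/s, so ω_n = ω_d/√(1−ζ²) = 5.90 rad/s.
t_s ≈ 4/(ζω_n) = 4/(0.243·5.90) = 2.79 s.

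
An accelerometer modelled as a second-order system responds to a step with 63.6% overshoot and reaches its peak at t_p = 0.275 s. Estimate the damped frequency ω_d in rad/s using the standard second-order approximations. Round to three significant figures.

ω_d ≈ 11.4 rad/s

t_p = π/ω_d, so ω_d = π/0.275 = 11.4 rad/s.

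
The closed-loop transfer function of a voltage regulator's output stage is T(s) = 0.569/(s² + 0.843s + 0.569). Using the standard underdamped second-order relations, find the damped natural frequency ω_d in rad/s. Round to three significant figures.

Matching coefficients with s² + 2ζω_n s + ω_n² gives ω_n² = 0.569 ⇒ ω_n = 0.754 rad/s, and ζ = 0.843/(2ω_n) = 0.559.
The damped frequency ω_d = ω_n√(1−ζ²) = 0.626 rad/s.

ω_d ≈ 0.626 rad/s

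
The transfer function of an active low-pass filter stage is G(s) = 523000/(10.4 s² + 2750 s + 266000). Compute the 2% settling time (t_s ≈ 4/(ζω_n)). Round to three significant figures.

t_s ≈ 0.0303 s

Dividing through by 10.4: denominator becomes s² + 264.4 s + 25580.
So ω_n = √25580 = 160 rad/s and ζ = 264.4/(2·160) = 0.827.
t_s ≈ 4/(ζω_n) = 0.0303 s.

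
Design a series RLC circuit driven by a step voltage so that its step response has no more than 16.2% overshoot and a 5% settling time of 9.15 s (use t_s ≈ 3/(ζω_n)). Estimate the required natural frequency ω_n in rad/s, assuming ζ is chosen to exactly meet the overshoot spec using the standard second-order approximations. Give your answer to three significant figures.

ζ = −ln(OS)/√(π² + (ln OS)²). With OS = 0.162, ln OS = −1.820 and ζ = 1.820/3.631 = 0.501.
Then ω_n = 3/(ζ t_s) = 3/(0.501 × 9.15) = 0.654 rad/s.

ω_n ≈ 0.654 rad/s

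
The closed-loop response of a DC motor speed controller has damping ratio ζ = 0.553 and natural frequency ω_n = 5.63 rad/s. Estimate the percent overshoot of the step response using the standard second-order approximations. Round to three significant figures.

%OS ≈ 12.4%

For an underdamped second-order system, %OS = 100·exp(−πζ/√(1−ζ²)).
πζ/√(1−ζ²) = π·0.553/√(1−0.306) = 2.085, so %OS = 100·e^(−2.085) = 12.4%.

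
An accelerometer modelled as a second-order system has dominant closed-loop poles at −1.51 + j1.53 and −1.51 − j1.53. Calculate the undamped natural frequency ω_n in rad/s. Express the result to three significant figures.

The poles are at −σ ± jω_d with σ = 1.51 and ω_d = 1.53, so ω_n = √(σ²+ω_d²) = 2.15 rad/s and ζ = σ/ω_n = 0.702.

ω_n ≈ 2.15 rad/s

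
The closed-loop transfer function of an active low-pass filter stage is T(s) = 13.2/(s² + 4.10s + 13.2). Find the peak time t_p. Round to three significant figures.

Matching coefficients with s² + 2ζω_n s + ω_n² gives ω_n² = 13.2 ⇒ ω_n = 3.63 rad/s, and ζ = 4.10/(2ω_n) = 0.564.
ω_d = 3.63·√(1 − 0.564²) = 3.00 rad/s. Then t_p = π/ω_d = 1.05 s.

t_p ≈ 1.05 s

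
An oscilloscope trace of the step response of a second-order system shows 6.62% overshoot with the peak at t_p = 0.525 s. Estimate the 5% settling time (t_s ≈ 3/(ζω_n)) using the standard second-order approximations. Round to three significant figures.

From the overshoot, ζ = −ln(OS)/√(π²+ln²(OS)) = 0.654.
t_p = π/ω_d ⇒ ω_d = 5.98 rad/s; then ω_n = ω_d/√(1−ζ²) = 7.91 rad/s.
t_s ≈ 3/(ζω_n) = 3/(0.654·7.91) = 0.580 s.

t_s ≈ 0.580 s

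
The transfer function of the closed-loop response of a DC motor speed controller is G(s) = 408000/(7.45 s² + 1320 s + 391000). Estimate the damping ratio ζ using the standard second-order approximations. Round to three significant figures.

ζ ≈ 0.387

Dividing through by 7.45: denominator becomes s² + 177.2 s + 52480.
So ω_n = √52480 = 229 rad/s and ζ = 177.2/(2·229) = 0.387.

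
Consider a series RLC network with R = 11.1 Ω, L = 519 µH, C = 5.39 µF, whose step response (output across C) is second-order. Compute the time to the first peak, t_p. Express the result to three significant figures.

t_p ≈ 0.000201 s

For a series RLC circuit (capacitor voltage as output), ω_n = 1/√(LC) = 1/√(519 µH · 5.39 µF) = 18900 rad/s.
ζ = (R/2)·√(C/L) = (11.1/2)·√(5.39 µF/519 µH) = 0.566.
The damped frequency ω_d = ω_n√(1−ζ²) = 15600 rad/s. t_p = π/ω_d = 0.000201 s.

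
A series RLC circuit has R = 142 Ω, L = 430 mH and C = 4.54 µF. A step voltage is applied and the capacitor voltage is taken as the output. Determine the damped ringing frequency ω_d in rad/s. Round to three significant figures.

ω_d ≈ 696 rad/s

For a series RLC circuit (capacitor voltage as output), ω_n = 1/√(LC) = 1/√(430 mH · 4.54 µF) = 716 rad/s.
ζ = (R/2)·√(C/L) = (142/2)·√(4.54 µF/430 mH) = 0.231.
ω_d = ω_n√(1−ζ²) = 696 rad/s.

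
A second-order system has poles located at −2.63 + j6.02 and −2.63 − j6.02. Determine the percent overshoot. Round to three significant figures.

%OS ≈ 25.3%

The poles are at −σ ± jω_d with σ = 2.63 and ω_d = 6.02, so ω_n = √(σ²+ω_d²) = 6.57 rad/s and ζ = σ/ω_n = 0.400.
Overshoot: exp(−π·0.400/√(1−0.400²)) = 0.253, i.e. 25.3%.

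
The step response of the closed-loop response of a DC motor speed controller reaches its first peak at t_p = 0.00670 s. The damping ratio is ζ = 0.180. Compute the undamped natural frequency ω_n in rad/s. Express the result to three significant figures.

ω_n ≈ 477 rad/s

Peak time t_p = π/ω_d, so ω_d = π/t_p = π/0.00670 = 469 rad/s.
ω_n = ω_d/√(1−ζ²) = 469/√0.968 = 477 rad/s.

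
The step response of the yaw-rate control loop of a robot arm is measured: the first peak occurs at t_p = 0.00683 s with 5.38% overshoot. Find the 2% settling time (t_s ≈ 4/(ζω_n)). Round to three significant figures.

t_s ≈ 0.00935 s

The overshoot fixes ζ = −ln(OS)/√(π²+ln²(OS)) = 0.681.
From t_p = π/ω_d, ω_d = π/0.00683 = 460 rad/s, so ω_n = ω_d/√(1−ζ²) = 628 rad/s.
t_s ≈ 4/(ζω_n) = 4/(0.681·628) = 0.00935 s.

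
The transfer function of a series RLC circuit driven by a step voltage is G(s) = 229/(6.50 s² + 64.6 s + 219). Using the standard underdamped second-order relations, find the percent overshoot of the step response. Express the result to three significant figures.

%OS ≈ 0.549%

Dividing through by 6.50: denominator becomes s² + 9.938 s + 33.69.
So ω_n = √33.69 = 5.80 rad/s and ζ = 9.938/(2·5.80) = 0.856.
%OS = 100 e^{−πζ/√(1−ζ²)} with ζ = 0.856 gives 0.549%.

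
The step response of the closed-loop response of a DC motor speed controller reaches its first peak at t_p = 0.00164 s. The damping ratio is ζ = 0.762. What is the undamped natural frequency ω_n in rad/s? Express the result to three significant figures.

ω_n ≈ 2960 rad/s

Peak time t_p = π/ω_d, so ω_d = π/t_p = π/0.00164 = 1920 rad/s.
ω_n = ω_d/√(1−ζ²) = 1920/√0.419 = 2960 rad/s.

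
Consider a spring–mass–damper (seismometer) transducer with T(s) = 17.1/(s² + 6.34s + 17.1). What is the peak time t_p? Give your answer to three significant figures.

ω_n = √17.1 = 4.14 rad/s; ζ = 6.34/(2·4.14) = 0.767.
ω_d = ω_n√(1−ζ²) = 2.66 rad/s. Then t_p = π/ω_d = 1.18 s.

t_p ≈ 1.18 s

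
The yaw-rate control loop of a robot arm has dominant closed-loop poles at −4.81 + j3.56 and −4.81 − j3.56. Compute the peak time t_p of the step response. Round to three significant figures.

t_p ≈ 0.882 s

t_p = π/ω_d with ω_d = 3.56 (the imaginary part), so t_p = 0.882 s.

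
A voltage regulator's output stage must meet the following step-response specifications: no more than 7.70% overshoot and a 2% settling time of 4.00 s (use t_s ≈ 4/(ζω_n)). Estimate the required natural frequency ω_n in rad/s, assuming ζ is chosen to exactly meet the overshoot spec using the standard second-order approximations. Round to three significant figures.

From %OS = 100·exp(−πζ/√(1−ζ²)), invert to get ζ = −ln(OS)/√(π² + ln²(OS)) with OS = 0.0770.
−ln 0.0770 = 2.564, so ζ = 2.564/√(π² + 6.574) = 0.632.
Then ω_n = 4/(ζ t_s) = 4/(0.632 × 4.00) = 1.58 rad/s.

ω_n ≈ 1.58 rad/s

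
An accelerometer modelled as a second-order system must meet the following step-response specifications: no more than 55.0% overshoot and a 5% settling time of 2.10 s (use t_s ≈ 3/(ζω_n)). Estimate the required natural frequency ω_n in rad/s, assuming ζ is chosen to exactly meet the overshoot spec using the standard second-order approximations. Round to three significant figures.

ω_n ≈ 7.64 rad/s

Inverting the overshoot relation: ζ = |ln 0.550|/√(π² + ln²0.550) = 0.187.
Then ω_n = 3/(ζ t_s) = 3/(0.187 × 2.10) = 7.64 rad/s.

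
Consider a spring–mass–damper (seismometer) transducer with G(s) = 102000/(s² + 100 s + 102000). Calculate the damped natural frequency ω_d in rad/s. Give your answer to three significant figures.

ω_d ≈ 315 rad/s

Matching coefficients with s² + 2ζω_n s + ω_n² gives ω_n² = 102000 ⇒ ω_n = 319 rad/s, and ζ = 100/(2ω_n) = 0.157.
ω_d = 319·√(1 − 0.157²) = 315 rad/s.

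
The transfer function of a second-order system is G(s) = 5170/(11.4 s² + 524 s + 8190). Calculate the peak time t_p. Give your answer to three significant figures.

Dividing through by 11.4: denominator becomes s² + 45.96 s + 718.4.
So ω_n = √718.4 = 26.8 rad/s and ζ = 45.96/(2·26.8) = 0.857.
ω_d = 26.8·√(1 − 0.857²) = 13.8 rad/s. t_p = π/ω_d = 0.228 s.

t_p ≈ 0.228 s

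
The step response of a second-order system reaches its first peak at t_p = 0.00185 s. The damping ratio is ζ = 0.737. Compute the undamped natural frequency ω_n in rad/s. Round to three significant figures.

ω_n ≈ 2510 rad/s

Peak time t_p = π/ω_d, so ω_d = π/t_p = π/0.00185 = 1700 rad/s.
ω_n = ω_d/√(1−ζ²) = 1700/√0.457 = 2510 rad/s.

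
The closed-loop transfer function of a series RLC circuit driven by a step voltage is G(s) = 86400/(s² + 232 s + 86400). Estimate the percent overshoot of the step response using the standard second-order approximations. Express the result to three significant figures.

Comparing the denominator to s² + 2ζω_n s + ω_n²: ω_n = √86400 = 294 rad/s, and 2ζω_n = 232 so ζ = 232/(2·294) = 0.395.
%OS = 100·exp(−πζ/√(1−ζ²)) = 25.9%.

%OS ≈ 25.9%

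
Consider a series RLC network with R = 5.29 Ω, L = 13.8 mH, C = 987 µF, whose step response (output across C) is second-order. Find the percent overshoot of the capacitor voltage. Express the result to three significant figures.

%OS ≈ 4.31%

For a series RLC circuit (capacitor voltage as output), ω_n = 1/√(LC) = 1/√(13.8 mH · 987 µF) = 271 rad/s.
ζ = (R/2)·√(C/L) = (5.29/2)·√(987 µF/13.8 mH) = 0.707.
%OS = 100 e^{−πζ/√(1−ζ²)} with ζ = 0.707 gives 4.31%.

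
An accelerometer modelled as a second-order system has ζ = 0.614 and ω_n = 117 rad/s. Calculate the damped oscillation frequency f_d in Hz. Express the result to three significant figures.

ω_d = ω_n√(1−ζ²) = 117·√0.623 = 92.3 rad/s.
f_d = ω_d/(2π) = 14.7 Hz.

f_d ≈ 14.7 Hz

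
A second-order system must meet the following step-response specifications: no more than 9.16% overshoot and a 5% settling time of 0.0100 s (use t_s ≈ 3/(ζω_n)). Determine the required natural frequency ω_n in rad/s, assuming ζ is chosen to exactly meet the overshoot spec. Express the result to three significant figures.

Inverting the overshoot relation: ζ = |ln 0.0916|/√(π² + ln²0.0916) = 0.606.
Then ω_n = 3/(ζ t_s) = 3/(0.606 × 0.0100) = 495 rad/s.

ω_n ≈ 495 rad/s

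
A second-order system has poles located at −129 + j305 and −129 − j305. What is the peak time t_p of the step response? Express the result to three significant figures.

t_p = π/ω_d with ω_d = 305 (the imaginary part), so t_p = 0.0103 s.

t_p ≈ 0.0103 s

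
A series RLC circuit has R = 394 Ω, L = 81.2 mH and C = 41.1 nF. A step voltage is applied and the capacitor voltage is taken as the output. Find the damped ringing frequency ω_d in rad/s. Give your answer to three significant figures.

For a series RLC circuit (capacitor voltage as output), ω_n = 1/√(LC) = 1/√(81.2 mH · 41.1 nF) = 17300 rad/s.
ζ = (R/2)·√(C/L) = (394/2)·√(41.1 nF/81.2 mH) = 0.140.
ω_d = ω_n√(1−ζ²) = 17100 rad/s.

ω_d ≈ 17100 rad/s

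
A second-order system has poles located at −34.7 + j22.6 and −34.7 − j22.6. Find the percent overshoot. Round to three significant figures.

|pole| = ω_n = √(34.7² + 22.6²) = 41.4 rad/s; ζ = cos θ = σ/ω_n = 0.838.
%OS = 100·exp(−πζ/√(1−ζ²)) = 0.804%.

%OS ≈ 0.804%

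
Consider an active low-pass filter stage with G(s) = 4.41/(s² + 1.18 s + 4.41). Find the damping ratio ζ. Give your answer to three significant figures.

Comparing the denominator to s² + 2ζω_n s + ω_n²: ω_n = √4.41 = 2.10 rad/s, and 2ζω_n = 1.18 so ζ = 1.18/(2·2.10) = 0.281.

ζ ≈ 0.281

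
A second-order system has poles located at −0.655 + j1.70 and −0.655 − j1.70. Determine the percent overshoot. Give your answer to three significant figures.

The poles are at −σ ± jω_d with σ = 0.655 and ω_d = 1.70, so ω_n = √(σ²+ω_d²) = 1.82 rad/s and ζ = σ/ω_n = 0.360.
%OS = 100 e^{−πζ/√(1−ζ²)} with ζ = 0.360 gives 29.8%.

%OS ≈ 29.8%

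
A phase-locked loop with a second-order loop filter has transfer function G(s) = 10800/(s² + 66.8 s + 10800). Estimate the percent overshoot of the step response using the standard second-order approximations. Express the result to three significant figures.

%OS ≈ 34.4%

Comparing the denominator to s² + 2ζω_n s + ω_n²: ω_n = √10800 = 104 rad/s, and 2ζω_n = 66.8 so ζ = 66.8/(2·104) = 0.321.
Overshoot: exp(−π·0.321/√(1−0.321²)) = 0.344, i.e. 34.4%.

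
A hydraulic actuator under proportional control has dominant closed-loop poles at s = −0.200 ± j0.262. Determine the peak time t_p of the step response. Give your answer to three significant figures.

t_p = π/ω_d with ω_d = 0.262 (the imaginary part), so t_p = 12.0 s.

t_p ≈ 12.0 s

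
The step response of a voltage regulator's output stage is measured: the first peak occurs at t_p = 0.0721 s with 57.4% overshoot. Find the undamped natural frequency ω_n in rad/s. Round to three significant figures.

ω_n ≈ 44.2 rad/s

ζ from %OS: ζ = |ln 0.574|/√(π²+ln²0.574) = 0.174.
From t_p = π/ω_d, ω_d = π/0.0721 = 43.6 rad/s, so ω_n = ω_d/√(1−ζ²) = 44.2 rad/s.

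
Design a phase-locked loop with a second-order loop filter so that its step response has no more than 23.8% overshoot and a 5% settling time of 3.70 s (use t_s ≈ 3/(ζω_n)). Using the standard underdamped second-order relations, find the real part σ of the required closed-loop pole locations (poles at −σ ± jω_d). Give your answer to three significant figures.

σ ≈ 0.811

The settling-time spec alone fixes σ = ζω_n = 3/t_s = 3/3.70 = 0.811.
(Overshoot then fixes ζ = 0.416 and hence ω_d = σ·√(1−ζ²)/ζ = 1.77 rad/s.)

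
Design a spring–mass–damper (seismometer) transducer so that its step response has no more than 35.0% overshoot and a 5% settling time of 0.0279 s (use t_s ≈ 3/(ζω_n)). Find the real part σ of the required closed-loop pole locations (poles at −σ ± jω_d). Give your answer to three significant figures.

σ ≈ 108

The settling-time spec alone fixes σ = ζω_n = 3/t_s = 3/0.0279 = 108.
(Overshoot then fixes ζ = 0.317 and hence ω_d = σ·√(1−ζ²)/ζ = 322 rad/s.)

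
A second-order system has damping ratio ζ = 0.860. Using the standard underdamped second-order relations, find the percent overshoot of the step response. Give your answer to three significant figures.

For an underdamped second-order system, %OS = 100·exp(−πζ/√(1−ζ²)).
πζ/√(1−ζ²) = π·0.860/√(1−0.740) = 5.295, so %OS = 100·e^(−5.295) = 0.502%.

%OS ≈ 0.502%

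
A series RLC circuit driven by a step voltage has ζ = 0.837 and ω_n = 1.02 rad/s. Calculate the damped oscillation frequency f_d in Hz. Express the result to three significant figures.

ω_d = ω_n√(1−ζ²) = 1.02·√0.299 = 0.558 rad/s.
f_d = ω_d/(2π) = 0.0888 Hz.

f_d ≈ 0.0888 Hz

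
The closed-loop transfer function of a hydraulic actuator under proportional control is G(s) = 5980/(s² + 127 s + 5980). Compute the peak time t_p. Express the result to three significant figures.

t_p ≈ 0.0712 s

ω_n = √5980 = 77.3 rad/s; ζ = 127/(2·77.3) = 0.821.
The damped frequency ω_d = ω_n√(1−ζ²) = 44.1 rad/s. Then t_p = π/ω_d = 0.0712 s.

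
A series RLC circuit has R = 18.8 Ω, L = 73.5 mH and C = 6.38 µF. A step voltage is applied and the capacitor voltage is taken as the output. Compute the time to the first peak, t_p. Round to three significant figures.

t_p ≈ 0.00216 s

For a series RLC circuit (capacitor voltage as output), ω_n = 1/√(LC) = 1/√(73.5 mH · 6.38 µF) = 1460 rad/s.
ζ = (R/2)·√(C/L) = (18.8/2)·√(6.38 µF/73.5 mH) = 0.0876.
The damped frequency ω_d = ω_n√(1−ζ²) = 1450 rad/s. t_p = π/ω_d = 0.00216 s.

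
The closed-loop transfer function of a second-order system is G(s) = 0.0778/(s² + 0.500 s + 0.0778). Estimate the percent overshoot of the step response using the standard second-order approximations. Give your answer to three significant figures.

Comparing the denominator to s² + 2ζω_n s + ω_n²: ω_n = √0.0778 = 0.279 rad/s, and 2ζω_n = 0.500 so ζ = 0.500/(2·0.279) = 0.896.
%OS = 100 e^{−πζ/√(1−ζ²)} with ζ = 0.896 gives 0.175%.

%OS ≈ 0.175%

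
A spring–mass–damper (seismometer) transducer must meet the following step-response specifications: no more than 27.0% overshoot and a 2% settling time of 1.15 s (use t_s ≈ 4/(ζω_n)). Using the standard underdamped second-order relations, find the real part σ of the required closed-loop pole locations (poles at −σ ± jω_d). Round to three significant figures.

The settling-time spec alone fixes σ = ζω_n = 4/t_s = 4/1.15 = 3.48.
(Overshoot then fixes ζ = 0.385 and hence ω_d = σ·√(1−ζ²)/ζ = 8.35 rad/s.)

σ ≈ 3.48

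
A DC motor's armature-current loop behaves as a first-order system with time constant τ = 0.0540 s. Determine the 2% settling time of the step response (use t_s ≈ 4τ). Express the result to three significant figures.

t_s ≈ 0.216 s

t_s ≈ 4τ = 0.216 s.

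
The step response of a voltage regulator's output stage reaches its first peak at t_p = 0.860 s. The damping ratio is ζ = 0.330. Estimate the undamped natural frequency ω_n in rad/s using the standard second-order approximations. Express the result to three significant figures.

Peak time t_p = π/ω_d, so ω_d = π/t_p = π/0.860 = 3.65 rad/s.
ω_n = ω_d/√(1−ζ²) = 3.65/√0.891 = 3.87 rad/s.

ω_n ≈ 3.87 rad/s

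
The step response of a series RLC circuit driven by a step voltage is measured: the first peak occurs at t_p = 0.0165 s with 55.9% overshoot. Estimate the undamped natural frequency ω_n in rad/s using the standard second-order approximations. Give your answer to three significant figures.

ω_n ≈ 194 rad/s

From the overshoot, ζ = −ln(OS)/√(π²+ln²(OS)) = 0.182.
t_p = π/ω_d ⇒ ω_d = 190 rad/s; then ω_n = ω_d/√(1−ζ²) = 194 rad/s.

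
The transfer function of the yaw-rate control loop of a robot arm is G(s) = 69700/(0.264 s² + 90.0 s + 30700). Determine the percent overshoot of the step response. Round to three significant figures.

%OS ≈ 16.3%

Dividing through by 0.264: denominator becomes s² + 340.9 s + 116300.
So ω_n = √116300 = 341 rad/s and ζ = 340.9/(2·341) = 0.500.
%OS = 100 e^{−πζ/√(1−ζ²)} with ζ = 0.500 gives 16.3%.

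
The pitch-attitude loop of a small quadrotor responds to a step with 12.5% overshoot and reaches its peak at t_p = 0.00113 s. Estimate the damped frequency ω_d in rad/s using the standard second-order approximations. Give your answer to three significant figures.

t_p = π/ω_d, so ω_d = π/0.00113 = 2780 rad/s.

ω_d ≈ 2780 rad/s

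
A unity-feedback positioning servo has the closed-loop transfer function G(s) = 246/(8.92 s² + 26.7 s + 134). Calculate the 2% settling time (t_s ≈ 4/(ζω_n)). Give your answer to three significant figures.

t_s ≈ 2.67 s

Dividing through by 8.92: denominator becomes s² + 2.993 s + 15.02.
So ω_n = √15.02 = 3.88 rad/s and ζ = 2.993/(2·3.88) = 0.386.
t_s ≈ 4/(ζω_n) = 2.67 s.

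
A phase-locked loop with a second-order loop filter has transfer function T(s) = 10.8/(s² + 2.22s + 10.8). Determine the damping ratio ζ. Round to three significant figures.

ω_n = √10.8 = 3.29 rad/s; ζ = 2.22/(2·3.29) = 0.338.

ζ ≈ 0.338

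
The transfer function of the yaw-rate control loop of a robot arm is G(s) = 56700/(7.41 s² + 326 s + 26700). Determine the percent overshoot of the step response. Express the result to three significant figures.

Dividing through by 7.41: denominator becomes s² + 43.99 s + 3603.
So ω_n = √3603 = 60.0 rad/s and ζ = 43.99/(2·60.0) = 0.366.
%OS = 100·exp(−πζ/√(1−ζ²)) = 29.0%.

%OS ≈ 29.0%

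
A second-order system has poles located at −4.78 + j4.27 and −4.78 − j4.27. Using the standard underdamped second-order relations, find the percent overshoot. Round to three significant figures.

With σ = 4.78, ω_d = 4.27: ω_n = √(σ²+ω_d²) = 6.41 rad/s, ζ = σ/ω_n = 0.746.
%OS = 100·exp(−πζ/√(1−ζ²)) = 2.97%.

%OS ≈ 2.97%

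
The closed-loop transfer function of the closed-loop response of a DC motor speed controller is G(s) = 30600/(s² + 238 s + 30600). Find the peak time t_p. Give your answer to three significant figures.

t_p ≈ 0.0245 s

Matching coefficients with s² + 2ζω_n s + ω_n² gives ω_n² = 30600 ⇒ ω_n = 175 rad/s, and ζ = 238/(2ω_n) = 0.680.
ω_d = ω_n√(1−ζ²) = 128 rad/s. Then t_p = π/ω_d = 0.0245 s.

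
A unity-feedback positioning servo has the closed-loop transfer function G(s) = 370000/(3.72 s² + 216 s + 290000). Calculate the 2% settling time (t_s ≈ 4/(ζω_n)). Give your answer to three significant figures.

t_s ≈ 0.138 s

Dividing through by 3.72: denominator becomes s² + 58.06 s + 77960.
So ω_n = √77960 = 279 rad/s and ζ = 58.06/(2·279) = 0.104.
t_s ≈ 4/(ζω_n) = 0.138 s.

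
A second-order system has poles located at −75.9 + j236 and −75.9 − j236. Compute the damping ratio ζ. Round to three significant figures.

|pole| = ω_n = √(75.9² + 236²) = 248 rad/s; ζ = cos θ = σ/ω_n = 0.306.

ζ ≈ 0.306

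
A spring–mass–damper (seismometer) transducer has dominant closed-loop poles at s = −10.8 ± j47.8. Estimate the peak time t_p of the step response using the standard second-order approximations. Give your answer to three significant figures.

t_p = π/ω_d with ω_d = 47.8 (the imaginary part), so t_p = 0.0657 s.

t_p ≈ 0.0657 s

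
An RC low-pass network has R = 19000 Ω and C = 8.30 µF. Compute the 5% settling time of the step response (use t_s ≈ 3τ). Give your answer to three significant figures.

t_s ≈ 0.473 s

τ = RC = 19000 × 8.30 µF = 0.158 s.
t_s ≈ 3τ = 0.473 s.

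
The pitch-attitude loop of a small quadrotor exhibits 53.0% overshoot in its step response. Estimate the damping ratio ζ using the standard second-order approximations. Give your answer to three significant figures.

Inverting the overshoot relation: ζ = |ln 0.530|/√(π² + ln²0.530) = 0.198.

ζ ≈ 0.198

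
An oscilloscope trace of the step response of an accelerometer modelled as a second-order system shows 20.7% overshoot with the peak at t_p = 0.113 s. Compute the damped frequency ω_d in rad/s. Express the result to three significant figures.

ω_d ≈ 27.8 rad/s

t_p = π/ω_d, so ω_d = π/0.113 = 27.8 rad/s.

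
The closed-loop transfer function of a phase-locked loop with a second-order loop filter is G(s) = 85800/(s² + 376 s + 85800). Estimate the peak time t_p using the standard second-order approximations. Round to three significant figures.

t_p ≈ 0.0140 s

Comparing the denominator to s² + 2ζω_n s + ω_n²: ω_n = √85800 = 293 rad/s, and 2ζω_n = 376 so ζ = 376/(2·293) = 0.642.
ω_d = ω_n√(1−ζ²) = 225 rad/s. Then t_p = π/ω_d = 0.0140 s.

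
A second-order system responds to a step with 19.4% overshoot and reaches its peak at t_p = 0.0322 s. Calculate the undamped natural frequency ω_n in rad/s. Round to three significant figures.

ω_n ≈ 110 rad/s

From the overshoot, ζ = −ln(OS)/√(π²+ln²(OS)) = 0.463.
t_p = π/ω_d ⇒ ω_d = 97.6 rad/s; then ω_n = ω_d/√(1−ζ²) = 110 rad/s.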